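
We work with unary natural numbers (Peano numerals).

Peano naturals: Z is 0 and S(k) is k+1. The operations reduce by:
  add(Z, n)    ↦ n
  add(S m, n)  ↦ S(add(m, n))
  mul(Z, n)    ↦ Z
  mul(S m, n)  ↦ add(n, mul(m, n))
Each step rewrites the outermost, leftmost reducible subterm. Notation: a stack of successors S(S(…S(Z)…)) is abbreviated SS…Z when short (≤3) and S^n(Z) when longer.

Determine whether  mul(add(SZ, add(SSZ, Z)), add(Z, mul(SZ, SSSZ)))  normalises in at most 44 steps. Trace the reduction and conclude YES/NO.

  start: mul(add(SZ, add(SSZ, Z)), add(Z, mul(SZ, SSSZ)))
  →1  mul(S(add(Z, add(SSZ, Z))), add(Z, mul(SZ, SSSZ)))
  →2  add(add(Z, mul(SZ, SSSZ)), mul(add(Z, add(SSZ, Z)), add(Z, mul(SZ, SSSZ))))
  →3  add(mul(SZ, SSSZ), mul(add(Z, add(SSZ, Z)), add(Z, mul(SZ, SSSZ))))
  →4  add(add(SSSZ, mul(Z, SSSZ)), mul(add(Z, add(SSZ, Z)), add(Z, mul(SZ, SSSZ))))
  →5  add(S(add(SSZ, mul(Z, SSSZ))), mul(add(Z, add(SSZ, Z)), add(Z, mul(SZ, SSSZ))))
  →6  S(add(add(SSZ, mul(Z, SSSZ)), mul(add(Z, add(SSZ, Z)), add(Z, mul(SZ, SSSZ)))))
  →7  S(add(S(add(SZ, mul(Z, SSSZ))), mul(add(Z, add(SSZ, Z)), add(Z, mul(SZ, SSSZ)))))
  →8  S(S(add(add(SZ, mul(Z, SSSZ)), mul(add(Z, add(SSZ, Z)), add(Z, mul(SZ, SSSZ))))))
  →9  S(S(add(S(add(Z, mul(Z, SSSZ))), mul(add(Z, add(SSZ, Z)), add(Z, mul(SZ, SSSZ))))))
  →10  S(S(S(add(add(Z, mul(Z, SSSZ)), mul(add(Z, add(SSZ, Z)), add(Z, mul(SZ, SSSZ)))))))
  →11  S(S(S(add(mul(Z, SSSZ), mul(add(Z, add(SSZ, Z)), add(Z, mul(SZ, SSSZ)))))))
  →12  S(S(S(add(Z, mul(add(Z, add(SSZ, Z)), add(Z, mul(SZ, SSSZ)))))))
  →13  S(S(S(mul(add(Z, add(SSZ, Z)), add(Z, mul(SZ, SSSZ))))))
  →14  S(S(S(mul(add(SSZ, Z), add(Z, mul(SZ, SSSZ))))))
  →15  S(S(S(mul(S(add(SZ, Z)), add(Z, mul(SZ, SSSZ))))))
  →16  S(S(S(add(add(Z, mul(SZ, SSSZ)), mul(add(SZ, Z), add(Z, mul(SZ, SSSZ)))))))
  →17  S(S(S(add(mul(SZ, SSSZ), mul(add(SZ, Z), add(Z, mul(SZ, SSSZ)))))))
  →18  S(S(S(add(add(SSSZ, mul(Z, SSSZ)), mul(add(SZ, Z), add(Z, mul(SZ, SSSZ)))))))
  →19  S(S(S(add(S(add(SSZ, mul(Z, SSSZ))), mul(add(SZ, Z), add(Z, mul(SZ, SSSZ)))))))
  →20  S(S(S(S(add(add(SSZ, mul(Z, SSSZ)), mul(add(SZ, Z), add(Z, mul(SZ, SSSZ))))))))
  →21  S(S(S(S(add(S(add(SZ, mul(Z, SSSZ))), mul(add(SZ, Z), add(Z, mul(SZ, SSSZ))))))))
  →22  S(S(S(S(S(add(add(SZ, mul(Z, SSSZ)), mul(add(SZ, Z), add(Z, mul(SZ, SSSZ)))))))))
  →23  S(S(S(S(S(add(S(add(Z, mul(Z, SSSZ))), mul(add(SZ, Z), add(Z, mul(SZ, SSSZ)))))))))
  →24  S(S(S(S(S(S(add(add(Z, mul(Z, SSSZ)), mul(add(SZ, Z), add(Z, mul(SZ, SSSZ))))))))))
  →25  S(S(S(S(S(S(add(mul(Z, SSSZ), mul(add(SZ, Z), add(Z, mul(SZ, SSSZ))))))))))
  →26  S(S(S(S(S(S(add(Z, mul(add(SZ, Z), add(Z, mul(SZ, SSSZ))))))))))
  →27  S(S(S(S(S(S(mul(add(SZ, Z), add(Z, mul(SZ, SSSZ)))))))))
  →28  S(S(S(S(S(S(mul(S(add(Z, Z)), add(Z, mul(SZ, SSSZ)))))))))
  →29  S(S(S(S(S(S(add(add(Z, mul(SZ, SSSZ)), mul(add(Z, Z), add(Z, mul(SZ, SSSZ))))))))))
  →30  S(S(S(S(S(S(add(mul(SZ, SSSZ), mul(add(Z, Z), add(Z, mul(SZ, SSSZ))))))))))
  →31  S(S(S(S(S(S(add(add(SSSZ, mul(Z, SSSZ)), mul(add(Z, Z), add(Z, mul(SZ, SSSZ))))))))))
  →32  S(S(S(S(S(S(add(S(add(SSZ, mul(Z, SSSZ))), mul(add(Z, Z), add(Z, mul(SZ, SSSZ))))))))))
  →33  S(S(S(S(S(S(S(add(add(SSZ, mul(Z, SSSZ)), mul(add(Z, Z), add(Z, mul(SZ, SSSZ)))))))))))
  →34  S(S(S(S(S(S(S(add(S(add(SZ, mul(Z, SSSZ))), mul(add(Z, Z), add(Z, mul(SZ, SSSZ)))))))))))
  →35  S(S(S(S(S(S(S(S(add(add(SZ, mul(Z, SSSZ)), mul(add(Z, Z), add(Z, mul(SZ, SSSZ))))))))))))
  →36  S(S(S(S(S(S(S(S(add(S(add(Z, mul(Z, SSSZ))), mul(add(Z, Z), add(Z, mul(SZ, SSSZ))))))))))))
  →37  S(S(S(S(S(S(S(S(S(add(add(Z, mul(Z, SSSZ)), mul(add(Z, Z), add(Z, mul(SZ, SSSZ)))))))))))))
  →38  S(S(S(S(S(S(S(S(S(add(mul(Z, SSSZ), mul(add(Z, Z), add(Z, mul(SZ, SSSZ)))))))))))))
  →39  S(S(S(S(S(S(S(S(S(add(Z, mul(add(Z, Z), add(Z, mul(SZ, SSSZ)))))))))))))
  →40  S(S(S(S(S(S(S(S(S(mul(add(Z, Z), add(Z, mul(SZ, SSSZ))))))))))))
  →41  S(S(S(S(S(S(S(S(S(mul(Z, add(Z, mul(SZ, SSSZ))))))))))))
  →42  S^9(Z)

Answer: YES — reaches normal form S^9(Z) in 42 ≤ 44 steps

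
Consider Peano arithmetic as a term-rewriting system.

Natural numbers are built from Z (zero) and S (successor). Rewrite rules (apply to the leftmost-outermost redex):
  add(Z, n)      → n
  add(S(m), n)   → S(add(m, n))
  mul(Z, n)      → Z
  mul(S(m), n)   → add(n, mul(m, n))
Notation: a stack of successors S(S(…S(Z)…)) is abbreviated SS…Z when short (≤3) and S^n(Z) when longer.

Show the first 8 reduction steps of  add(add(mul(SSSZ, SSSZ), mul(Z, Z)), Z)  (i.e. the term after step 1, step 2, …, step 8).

Answer: after 8 steps: S(S(add(add(S(add(Z, mul(SSZ, SSSZ))), mul(Z, Z)), Z)))

Derivation:
  start: add(add(mul(SSSZ, SSSZ), mul(Z, Z)), Z)
  →1  add(add(add(SSSZ, mul(SSZ, SSSZ)), mul(Z, Z)), Z)
  →2  add(add(S(add(SSZ, mul(SSZ, SSSZ))), mul(Z, Z)), Z)
  →3  add(S(add(add(SSZ, mul(SSZ, SSSZ)), mul(Z, Z))), Z)
  →4  S(add(add(add(SSZ, mul(SSZ, SSSZ)), mul(Z, Z)), Z))
  →5  S(add(add(S(add(SZ, mul(SSZ, SSSZ))), mul(Z, Z)), Z))
  →6  S(add(S(add(add(SZ, mul(SSZ, SSSZ)), mul(Z, Z))), Z))
  →7  S(S(add(add(add(SZ, mul(SSZ, SSSZ)), mul(Z, Z)), Z)))
  →8  S(S(add(add(S(add(Z, mul(SSZ, SSSZ))), mul(Z, Z)), Z)))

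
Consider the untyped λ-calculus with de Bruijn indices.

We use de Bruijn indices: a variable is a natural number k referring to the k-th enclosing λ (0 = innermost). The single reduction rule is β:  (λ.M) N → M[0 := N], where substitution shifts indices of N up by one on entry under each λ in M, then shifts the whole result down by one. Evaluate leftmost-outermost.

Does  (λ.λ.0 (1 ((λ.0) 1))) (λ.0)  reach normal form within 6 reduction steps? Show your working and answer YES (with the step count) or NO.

  start: (λ.λ.0 (1 ((λ.0) 1))) (λ.0)
  →1  λ.0 ((λ.0) ((λ.0) (λ.0)))
  →2  λ.0 ((λ.0) (λ.0))
  →3  λ.0 (λ.0)

Answer: YES — reaches normal form λ.0 (λ.0) in 3 ≤ 6 steps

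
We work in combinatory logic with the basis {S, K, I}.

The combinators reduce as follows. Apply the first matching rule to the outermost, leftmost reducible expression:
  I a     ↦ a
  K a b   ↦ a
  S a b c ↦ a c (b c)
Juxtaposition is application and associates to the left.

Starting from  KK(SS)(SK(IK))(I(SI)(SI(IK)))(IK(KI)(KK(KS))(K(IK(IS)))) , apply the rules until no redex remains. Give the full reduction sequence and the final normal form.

Answer: normal form = I  (in 7 steps)

Working:
  start: KK(SS)(SK(IK))(I(SI)(SI(IK)))(IK(KI)(KK(KS))(K(IK(IS))))
  →1  K(SK(IK))(I(SI)(SI(IK)))(IK(KI)(KK(KS))(K(IK(IS))))
  →2  SK(IK)(IK(KI)(KK(KS))(K(IK(IS))))
  →3  K(IK(KI)(KK(KS))(K(IK(IS))))(IK(IK(KI)(KK(KS))(K(IK(IS)))))
  →4  IK(KI)(KK(KS))(K(IK(IS)))
  →5  K(KI)(KK(KS))(K(IK(IS)))
  →6  KI(K(IK(IS)))
  →7  I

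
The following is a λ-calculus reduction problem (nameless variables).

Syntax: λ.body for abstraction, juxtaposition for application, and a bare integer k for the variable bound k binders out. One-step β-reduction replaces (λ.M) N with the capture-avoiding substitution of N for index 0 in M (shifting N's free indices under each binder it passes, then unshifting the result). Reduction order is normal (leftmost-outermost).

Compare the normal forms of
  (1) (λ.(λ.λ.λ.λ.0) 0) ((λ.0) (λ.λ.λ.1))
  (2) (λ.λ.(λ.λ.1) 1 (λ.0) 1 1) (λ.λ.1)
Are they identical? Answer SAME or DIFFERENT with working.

Term A:
  start: (λ.(λ.λ.λ.λ.0) 0) ((λ.0) (λ.λ.λ.1))
  step 1: (λ.λ.λ.λ.0) ((λ.0) (λ.λ.λ.1))
  step 2: λ.λ.λ.0

Term B:
  start: (λ.λ.(λ.λ.1) 1 (λ.0) 1 1) (λ.λ.1)
  step 1: λ.(λ.λ.1) (λ.λ.1) (λ.0) (λ.λ.1) (λ.λ.1)
  step 2: λ.(λ.λ.λ.1) (λ.0) (λ.λ.1) (λ.λ.1)
  step 3: λ.(λ.λ.1) (λ.λ.1) (λ.λ.1)
  step 4: λ.(λ.λ.λ.1) (λ.λ.1)
  step 5: λ.λ.λ.1

Answer: DIFFERENT — A ⇓ λ.λ.λ.0, B ⇓ λ.λ.λ.1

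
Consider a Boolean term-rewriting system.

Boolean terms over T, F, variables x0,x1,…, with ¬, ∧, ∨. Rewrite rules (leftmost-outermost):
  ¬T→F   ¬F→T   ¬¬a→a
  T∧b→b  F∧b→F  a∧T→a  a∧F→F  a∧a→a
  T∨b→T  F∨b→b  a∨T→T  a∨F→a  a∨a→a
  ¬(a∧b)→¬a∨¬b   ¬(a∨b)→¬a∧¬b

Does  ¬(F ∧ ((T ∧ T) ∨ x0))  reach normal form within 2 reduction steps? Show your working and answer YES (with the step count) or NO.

  start: ¬(F ∧ ((T ∧ T) ∨ x0))
  [1] ¬F ∨ ¬((T ∧ T) ∨ x0)
  [2] T ∨ ¬((T ∧ T) ∨ x0)

Answer: NO — after 2 steps the term is T ∨ ¬((T ∧ T) ∨ x0), not yet normal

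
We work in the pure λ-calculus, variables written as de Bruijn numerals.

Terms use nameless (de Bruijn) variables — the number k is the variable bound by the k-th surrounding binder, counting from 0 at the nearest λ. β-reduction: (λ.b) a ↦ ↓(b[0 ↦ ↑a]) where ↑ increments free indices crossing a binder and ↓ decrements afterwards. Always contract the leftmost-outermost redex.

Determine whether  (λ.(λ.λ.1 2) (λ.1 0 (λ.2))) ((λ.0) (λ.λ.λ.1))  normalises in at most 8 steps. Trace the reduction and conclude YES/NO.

  start: (λ.(λ.λ.1 2) (λ.1 0 (λ.2))) ((λ.0) (λ.λ.λ.1))
  [1] (λ.λ.1 ((λ.0) (λ.λ.λ.1))) (λ.(λ.0) (λ.λ.λ.1) 0 (λ.(λ.0) (λ.λ.λ.1)))
  [2] λ.(λ.(λ.0) (λ.λ.λ.1) 0 (λ.(λ.0) (λ.λ.λ.1))) ((λ.0) (λ.λ.λ.1))
  [3] λ.(λ.0) (λ.λ.λ.1) ((λ.0) (λ.λ.λ.1)) (λ.(λ.0) (λ.λ.λ.1))
  [4] λ.(λ.λ.λ.1) ((λ.0) (λ.λ.λ.1)) (λ.(λ.0) (λ.λ.λ.1))
  [5] λ.(λ.λ.1) (λ.(λ.0) (λ.λ.λ.1))
  [6] λ.λ.λ.(λ.0) (λ.λ.λ.1)
  [7] λ.λ.λ.λ.λ.λ.1

Answer: YES — reaches normal form λ.λ.λ.λ.λ.λ.1 in 7 ≤ 8 steps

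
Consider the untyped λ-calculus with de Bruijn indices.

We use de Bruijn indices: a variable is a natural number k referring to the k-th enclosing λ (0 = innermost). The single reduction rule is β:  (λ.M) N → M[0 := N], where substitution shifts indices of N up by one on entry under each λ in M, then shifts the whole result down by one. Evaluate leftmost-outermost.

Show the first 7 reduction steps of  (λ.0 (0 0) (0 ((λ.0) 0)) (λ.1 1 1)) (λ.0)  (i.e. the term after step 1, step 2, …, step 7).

  start: (λ.0 (0 0) (0 ((λ.0) 0)) (λ.1 1 1)) (λ.0)
  step 1: (λ.0) ((λ.0) (λ.0)) ((λ.0) ((λ.0) (λ.0))) (λ.(λ.0) (λ.0) (λ.0))
  step 2: (λ.0) (λ.0) ((λ.0) ((λ.0) (λ.0))) (λ.(λ.0) (λ.0) (λ.0))
  step 3: (λ.0) ((λ.0) ((λ.0) (λ.0))) (λ.(λ.0) (λ.0) (λ.0))
  step 4: (λ.0) ((λ.0) (λ.0)) (λ.(λ.0) (λ.0) (λ.0))
  step 5: (λ.0) (λ.0) (λ.(λ.0) (λ.0) (λ.0))
  step 6: (λ.0) (λ.(λ.0) (λ.0) (λ.0))
  step 7: λ.(λ.0) (λ.0) (λ.0)

Answer: after 7 steps: λ.(λ.0) (λ.0) (λ.0)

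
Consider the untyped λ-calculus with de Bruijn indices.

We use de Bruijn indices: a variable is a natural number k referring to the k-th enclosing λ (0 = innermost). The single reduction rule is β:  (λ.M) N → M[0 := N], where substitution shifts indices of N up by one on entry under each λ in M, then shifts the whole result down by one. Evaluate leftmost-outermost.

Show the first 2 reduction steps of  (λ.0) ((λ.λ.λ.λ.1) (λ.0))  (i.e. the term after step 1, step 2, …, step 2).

  start: (λ.0) ((λ.λ.λ.λ.1) (λ.0))
  step 1: (λ.λ.λ.λ.1) (λ.0)
  step 2: λ.λ.λ.1

Answer: after 2 steps: λ.λ.λ.1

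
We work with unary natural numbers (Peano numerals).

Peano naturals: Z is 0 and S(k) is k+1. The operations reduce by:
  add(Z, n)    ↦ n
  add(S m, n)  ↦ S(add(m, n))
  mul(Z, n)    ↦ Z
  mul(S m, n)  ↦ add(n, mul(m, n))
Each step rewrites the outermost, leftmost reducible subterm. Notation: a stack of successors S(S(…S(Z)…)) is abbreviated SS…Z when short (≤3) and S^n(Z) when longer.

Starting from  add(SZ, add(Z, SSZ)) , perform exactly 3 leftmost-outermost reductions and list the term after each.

  start: add(SZ, add(Z, SSZ))
  →1  S(add(Z, add(Z, SSZ)))
  →2  S(add(Z, SSZ))
  →3  SSSZ

Answer: after 3 steps: SSSZ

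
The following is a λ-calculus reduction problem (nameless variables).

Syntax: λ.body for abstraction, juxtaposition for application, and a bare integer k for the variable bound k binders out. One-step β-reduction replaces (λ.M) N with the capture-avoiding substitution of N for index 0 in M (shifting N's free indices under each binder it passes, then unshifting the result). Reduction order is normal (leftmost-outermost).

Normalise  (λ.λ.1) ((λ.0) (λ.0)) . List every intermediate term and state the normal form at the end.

Answer: normal form = λ.λ.0  (in 2 steps)

Derivation:
  start: (λ.λ.1) ((λ.0) (λ.0))
  →1  λ.(λ.0) (λ.0)
  →2  λ.λ.0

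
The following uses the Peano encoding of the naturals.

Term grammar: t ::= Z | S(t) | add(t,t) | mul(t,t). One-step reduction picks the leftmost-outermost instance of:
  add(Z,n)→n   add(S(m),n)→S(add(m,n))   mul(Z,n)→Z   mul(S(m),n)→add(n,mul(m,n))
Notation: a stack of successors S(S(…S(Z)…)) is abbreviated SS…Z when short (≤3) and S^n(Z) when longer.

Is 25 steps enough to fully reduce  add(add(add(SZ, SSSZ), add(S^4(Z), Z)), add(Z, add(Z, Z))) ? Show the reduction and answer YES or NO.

  start: add(add(add(SZ, SSSZ), add(S^4(Z), Z)), add(Z, add(Z, Z)))
  [1] add(add(S(add(Z, SSSZ)), add(S^4(Z), Z)), add(Z, add(Z, Z)))
  [2] add(S(add(add(Z, SSSZ), add(S^4(Z), Z))), add(Z, add(Z, Z)))
  [3] S(add(add(add(Z, SSSZ), add(S^4(Z), Z)), add(Z, add(Z, Z))))
  [4] S(add(add(SSSZ, add(S^4(Z), Z)), add(Z, add(Z, Z))))
  [5] S(add(S(add(SSZ, add(S^4(Z), Z))), add(Z, add(Z, Z))))
  [6] S(S(add(add(SSZ, add(S^4(Z), Z)), add(Z, add(Z, Z)))))
  [7] S(S(add(S(add(SZ, add(S^4(Z), Z))), add(Z, add(Z, Z)))))
  [8] S(S(S(add(add(SZ, add(S^4(Z), Z)), add(Z, add(Z, Z))))))
  [9] S(S(S(add(S(add(Z, add(S^4(Z), Z))), add(Z, add(Z, Z))))))
  [10] S(S(S(S(add(add(Z, add(S^4(Z), Z)), add(Z, add(Z, Z)))))))
  [11] S(S(S(S(add(add(S^4(Z), Z), add(Z, add(Z, Z)))))))
  [12] S(S(S(S(add(S(add(SSSZ, Z)), add(Z, add(Z, Z)))))))
  [13] S(S(S(S(S(add(add(SSSZ, Z), add(Z, add(Z, Z))))))))
  [14] S(S(S(S(S(add(S(add(SSZ, Z)), add(Z, add(Z, Z))))))))
  [15] S(S(S(S(S(S(add(add(SSZ, Z), add(Z, add(Z, Z)))))))))
  [16] S(S(S(S(S(S(add(S(add(SZ, Z)), add(Z, add(Z, Z)))))))))
  [17] S(S(S(S(S(S(S(add(add(SZ, Z), add(Z, add(Z, Z))))))))))
  [18] S(S(S(S(S(S(S(add(S(add(Z, Z)), add(Z, add(Z, Z))))))))))
  [19] S(S(S(S(S(S(S(S(add(add(Z, Z), add(Z, add(Z, Z)))))))))))
  [20] S(S(S(S(S(S(S(S(add(Z, add(Z, add(Z, Z)))))))))))
  [21] S(S(S(S(S(S(S(S(add(Z, add(Z, Z))))))))))
  [22] S(S(S(S(S(S(S(S(add(Z, Z)))))))))
  [23] S^8(Z)

Answer: YES — reaches normal form S^8(Z) in 23 ≤ 25 steps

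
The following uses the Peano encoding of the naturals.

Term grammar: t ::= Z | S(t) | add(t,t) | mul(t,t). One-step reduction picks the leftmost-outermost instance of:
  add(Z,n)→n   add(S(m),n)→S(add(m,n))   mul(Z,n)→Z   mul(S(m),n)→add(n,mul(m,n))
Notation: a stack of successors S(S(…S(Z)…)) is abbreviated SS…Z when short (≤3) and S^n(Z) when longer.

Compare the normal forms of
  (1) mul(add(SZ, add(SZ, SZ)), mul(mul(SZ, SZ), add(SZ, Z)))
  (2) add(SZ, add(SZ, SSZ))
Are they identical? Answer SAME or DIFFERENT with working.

Term A:
  start: mul(add(SZ, add(SZ, SZ)), mul(mul(SZ, SZ), add(SZ, Z)))
  step 1: mul(S(add(Z, add(SZ, SZ))), mul(mul(SZ, SZ), add(SZ, Z)))
  step 2: add(mul(mul(SZ, SZ), add(SZ, Z)), mul(add(Z, add(SZ, SZ)), mul(mul(SZ, SZ), add(SZ, Z))))
  step 3: add(mul(add(SZ, mul(Z, SZ)), add(SZ, Z)), mul(add(Z, add(SZ, SZ)), mul(mul(SZ, SZ), add(SZ, Z))))
  step 4: add(mul(S(add(Z, mul(Z, SZ))), add(SZ, Z)), mul(add(Z, add(SZ, SZ)), mul(mul(SZ, SZ), add(SZ, Z))))
  step 5: add(add(add(SZ, Z), mul(add(Z, mul(Z, SZ)), add(SZ, Z))), mul(add(Z, add(SZ, SZ)), mul(mul(SZ, SZ), add(SZ, Z))))
  step 6: add(add(S(add(Z, Z)), mul(add(Z, mul(Z, SZ)), add(SZ, Z))), mul(add(Z, add(SZ, SZ)), mul(mul(SZ, SZ), add(SZ, Z))))
  step 7: add(S(add(add(Z, Z), mul(add(Z, mul(Z, SZ)), add(SZ, Z)))), mul(add(Z, add(SZ, SZ)), mul(mul(SZ, SZ), add(SZ, Z))))
  step 8: S(add(add(add(Z, Z), mul(add(Z, mul(Z, SZ)), add(SZ, Z))), mul(add(Z, add(SZ, SZ)), mul(mul(SZ, SZ), add(SZ, Z)))))
  step 9: S(add(add(Z, mul(add(Z, mul(Z, SZ)), add(SZ, Z))), mul(add(Z, add(SZ, SZ)), mul(mul(SZ, SZ), add(SZ, Z)))))
  step 10: S(add(mul(add(Z, mul(Z, SZ)), add(SZ, Z)), mul(add(Z, add(SZ, SZ)), mul(mul(SZ, SZ), add(SZ, Z)))))
  step 11: S(add(mul(mul(Z, SZ), add(SZ, Z)), mul(add(Z, add(SZ, SZ)), mul(mul(SZ, SZ), add(SZ, Z)))))
  step 12: S(add(mul(Z, add(SZ, Z)), mul(add(Z, add(SZ, SZ)), mul(mul(SZ, SZ), add(SZ, Z)))))
  step 13: S(add(Z, mul(add(Z, add(SZ, SZ)), mul(mul(SZ, SZ), add(SZ, Z)))))
  step 14: S(mul(add(Z, add(SZ, SZ)), mul(mul(SZ, SZ), add(SZ, Z))))
  step 15: S(mul(add(SZ, SZ), mul(mul(SZ, SZ), add(SZ, Z))))
  step 16: S(mul(S(add(Z, SZ)), mul(mul(SZ, SZ), add(SZ, Z))))
  step 17: S(add(mul(mul(SZ, SZ), add(SZ, Z)), mul(add(Z, SZ), mul(mul(SZ, SZ), add(SZ, Z)))))
  step 18: S(add(mul(add(SZ, mul(Z, SZ)), add(SZ, Z)), mul(add(Z, SZ), mul(mul(SZ, SZ), add(SZ, Z)))))
  step 19: S(add(mul(S(add(Z, mul(Z, SZ))), add(SZ, Z)), mul(add(Z, SZ), mul(mul(SZ, SZ), add(SZ, Z)))))
  step 20: S(add(add(add(SZ, Z), mul(add(Z, mul(Z, SZ)), add(SZ, Z))), mul(add(Z, SZ), mul(mul(SZ, SZ), add(SZ, Z)))))
  step 21: S(add(add(S(add(Z, Z)), mul(add(Z, mul(Z, SZ)), add(SZ, Z))), mul(add(Z, SZ), mul(mul(SZ, SZ), add(SZ, Z)))))
  step 22: S(add(S(add(add(Z, Z), mul(add(Z, mul(Z, SZ)), add(SZ, Z)))), mul(add(Z, SZ), mul(mul(SZ, SZ), add(SZ, Z)))))
  step 23: S(S(add(add(add(Z, Z), mul(add(Z, mul(Z, SZ)), add(SZ, Z))), mul(add(Z, SZ), mul(mul(SZ, SZ), add(SZ, Z))))))
  step 24: S(S(add(add(Z, mul(add(Z, mul(Z, SZ)), add(SZ, Z))), mul(add(Z, SZ), mul(mul(SZ, SZ), add(SZ, Z))))))
  step 25: S(S(add(mul(add(Z, mul(Z, SZ)), add(SZ, Z)), mul(add(Z, SZ), mul(mul(SZ, SZ), add(SZ, Z))))))
  step 26: S(S(add(mul(mul(Z, SZ), add(SZ, Z)), mul(add(Z, SZ), mul(mul(SZ, SZ), add(SZ, Z))))))
  step 27: S(S(add(mul(Z, add(SZ, Z)), mul(add(Z, SZ), mul(mul(SZ, SZ), add(SZ, Z))))))
  step 28: S(S(add(Z, mul(add(Z, SZ), mul(mul(SZ, SZ), add(SZ, Z))))))
  step 29: S(S(mul(add(Z, SZ), mul(mul(SZ, SZ), add(SZ, Z)))))
  step 30: S(S(mul(SZ, mul(mul(SZ, SZ), add(SZ, Z)))))
  step 31: S(S(add(mul(mul(SZ, SZ), add(SZ, Z)), mul(Z, mul(mul(SZ, SZ), add(SZ, Z))))))
  step 32: S(S(add(mul(add(SZ, mul(Z, SZ)), add(SZ, Z)), mul(Z, mul(mul(SZ, SZ), add(SZ, Z))))))
  step 33: S(S(add(mul(S(add(Z, mul(Z, SZ))), add(SZ, Z)), mul(Z, mul(mul(SZ, SZ), add(SZ, Z))))))
  step 34: S(S(add(add(add(SZ, Z), mul(add(Z, mul(Z, SZ)), add(SZ, Z))), mul(Z, mul(mul(SZ, SZ), add(SZ, Z))))))
  step 35: S(S(add(add(S(add(Z, Z)), mul(add(Z, mul(Z, SZ)), add(SZ, Z))), mul(Z, mul(mul(SZ, SZ), add(SZ, Z))))))
  step 36: S(S(add(S(add(add(Z, Z), mul(add(Z, mul(Z, SZ)), add(SZ, Z)))), mul(Z, mul(mul(SZ, SZ), add(SZ, Z))))))
  step 37: S(S(S(add(add(add(Z, Z), mul(add(Z, mul(Z, SZ)), add(SZ, Z))), mul(Z, mul(mul(SZ, SZ), add(SZ, Z)))))))
  step 38: S(S(S(add(add(Z, mul(add(Z, mul(Z, SZ)), add(SZ, Z))), mul(Z, mul(mul(SZ, SZ), add(SZ, Z)))))))
  step 39: S(S(S(add(mul(add(Z, mul(Z, SZ)), add(SZ, Z)), mul(Z, mul(mul(SZ, SZ), add(SZ, Z)))))))
  step 40: S(S(S(add(mul(mul(Z, SZ), add(SZ, Z)), mul(Z, mul(mul(SZ, SZ), add(SZ, Z)))))))
  step 41: S(S(S(add(mul(Z, add(SZ, Z)), mul(Z, mul(mul(SZ, SZ), add(SZ, Z)))))))
  step 42: S(S(S(add(Z, mul(Z, mul(mul(SZ, SZ), add(SZ, Z)))))))
  step 43: S(S(S(mul(Z, mul(mul(SZ, SZ), add(SZ, Z))))))
  step 44: SSSZ

Term B:
  start: add(SZ, add(SZ, SSZ))
  step 1: S(add(Z, add(SZ, SSZ)))
  step 2: S(add(SZ, SSZ))
  step 3: S(S(add(Z, SSZ)))
  step 4: S^4(Z)

Answer: DIFFERENT — A ⇓ SSSZ, B ⇓ S^4(Z)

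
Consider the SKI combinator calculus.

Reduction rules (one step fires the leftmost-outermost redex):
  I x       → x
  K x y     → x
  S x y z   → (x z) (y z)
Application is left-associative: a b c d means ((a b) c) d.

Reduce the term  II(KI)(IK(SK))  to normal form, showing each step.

Answer: normal form = I  (in 3 steps)

Reduction:
  start: II(KI)(IK(SK))
  [1] I(KI)(IK(SK))
  [2] KI(IK(SK))
  [3] I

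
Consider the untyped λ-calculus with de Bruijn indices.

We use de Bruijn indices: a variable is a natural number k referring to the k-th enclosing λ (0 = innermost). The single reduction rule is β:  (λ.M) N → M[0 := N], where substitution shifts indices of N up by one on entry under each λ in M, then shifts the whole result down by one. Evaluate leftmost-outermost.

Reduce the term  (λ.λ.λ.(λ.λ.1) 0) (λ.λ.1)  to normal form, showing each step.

Answer: normal form = λ.λ.λ.1  (in 2 steps)

Reduction:
  start: (λ.λ.λ.(λ.λ.1) 0) (λ.λ.1)
  step 1: λ.λ.(λ.λ.1) 0
  step 2: λ.λ.λ.1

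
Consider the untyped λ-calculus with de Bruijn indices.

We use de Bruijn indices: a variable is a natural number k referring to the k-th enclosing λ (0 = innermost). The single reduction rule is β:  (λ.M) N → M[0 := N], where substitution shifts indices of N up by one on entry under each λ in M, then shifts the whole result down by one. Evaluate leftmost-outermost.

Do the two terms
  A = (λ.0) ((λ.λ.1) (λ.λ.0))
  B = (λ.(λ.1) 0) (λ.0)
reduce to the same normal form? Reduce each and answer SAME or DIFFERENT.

Answer: DIFFERENT — A ⇓ λ.λ.λ.0, B ⇓ λ.0

Derivation:
Term A:
  start: (λ.0) ((λ.λ.1) (λ.λ.0))
  →1  (λ.λ.1) (λ.λ.0)
  →2  λ.λ.λ.0

Term B:
  start: (λ.(λ.1) 0) (λ.0)
  →1  (λ.λ.0) (λ.0)
  →2  λ.0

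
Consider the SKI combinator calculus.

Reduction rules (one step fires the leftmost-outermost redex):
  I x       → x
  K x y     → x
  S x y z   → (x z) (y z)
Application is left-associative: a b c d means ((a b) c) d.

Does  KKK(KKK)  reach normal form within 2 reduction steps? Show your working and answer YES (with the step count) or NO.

Answer: YES — reaches normal form KK in 2 ≤ 2 steps

Derivation:
  start: KKK(KKK)
  →1  K(KKK)
  →2  KK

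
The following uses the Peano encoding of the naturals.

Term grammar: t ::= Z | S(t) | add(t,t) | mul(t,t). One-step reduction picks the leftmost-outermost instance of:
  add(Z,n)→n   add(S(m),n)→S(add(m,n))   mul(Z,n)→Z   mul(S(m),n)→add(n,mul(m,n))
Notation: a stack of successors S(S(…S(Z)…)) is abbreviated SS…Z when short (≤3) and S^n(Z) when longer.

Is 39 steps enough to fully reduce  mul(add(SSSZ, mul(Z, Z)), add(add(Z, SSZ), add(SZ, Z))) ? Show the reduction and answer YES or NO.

  start: mul(add(SSSZ, mul(Z, Z)), add(add(Z, SSZ), add(SZ, Z)))
  step 1: mul(S(add(SSZ, mul(Z, Z))), add(add(Z, SSZ), add(SZ, Z)))
  step 2: add(add(add(Z, SSZ), add(SZ, Z)), mul(add(SSZ, mul(Z, Z)), add(add(Z, SSZ), add(SZ, Z))))
  step 3: add(add(SSZ, add(SZ, Z)), mul(add(SSZ, mul(Z, Z)), add(add(Z, SSZ), add(SZ, Z))))
  step 4: add(S(add(SZ, add(SZ, Z))), mul(add(SSZ, mul(Z, Z)), add(add(Z, SSZ), add(SZ, Z))))
  step 5: S(add(add(SZ, add(SZ, Z)), mul(add(SSZ, mul(Z, Z)), add(add(Z, SSZ), add(SZ, Z)))))
  step 6: S(add(S(add(Z, add(SZ, Z))), mul(add(SSZ, mul(Z, Z)), add(add(Z, SSZ), add(SZ, Z)))))
  step 7: S(S(add(add(Z, add(SZ, Z)), mul(add(SSZ, mul(Z, Z)), add(add(Z, SSZ), add(SZ, Z))))))
  step 8: S(S(add(add(SZ, Z), mul(add(SSZ, mul(Z, Z)), add(add(Z, SSZ), add(SZ, Z))))))
  step 9: S(S(add(S(add(Z, Z)), mul(add(SSZ, mul(Z, Z)), add(add(Z, SSZ), add(SZ, Z))))))
  step 10: S(S(S(add(add(Z, Z), mul(add(SSZ, mul(Z, Z)), add(add(Z, SSZ), add(SZ, Z)))))))
  step 11: S(S(S(add(Z, mul(add(SSZ, mul(Z, Z)), add(add(Z, SSZ), add(SZ, Z)))))))
  step 12: S(S(S(mul(add(SSZ, mul(Z, Z)), add(add(Z, SSZ), add(SZ, Z))))))
  step 13: S(S(S(mul(S(add(SZ, mul(Z, Z))), add(add(Z, SSZ), add(SZ, Z))))))
  step 14: S(S(S(add(add(add(Z, SSZ), add(SZ, Z)), mul(add(SZ, mul(Z, Z)), add(add(Z, SSZ), add(SZ, Z)))))))
  step 15: S(S(S(add(add(SSZ, add(SZ, Z)), mul(add(SZ, mul(Z, Z)), add(add(Z, SSZ), add(SZ, Z)))))))
  step 16: S(S(S(add(S(add(SZ, add(SZ, Z))), mul(add(SZ, mul(Z, Z)), add(add(Z, SSZ), add(SZ, Z)))))))
  step 17: S(S(S(S(add(add(SZ, add(SZ, Z)), mul(add(SZ, mul(Z, Z)), add(add(Z, SSZ), add(SZ, Z))))))))
  step 18: S(S(S(S(add(S(add(Z, add(SZ, Z))), mul(add(SZ, mul(Z, Z)), add(add(Z, SSZ), add(SZ, Z))))))))
  step 19: S(S(S(S(S(add(add(Z, add(SZ, Z)), mul(add(SZ, mul(Z, Z)), add(add(Z, SSZ), add(SZ, Z)))))))))
  step 20: S(S(S(S(S(add(add(SZ, Z), mul(add(SZ, mul(Z, Z)), add(add(Z, SSZ), add(SZ, Z)))))))))
  step 21: S(S(S(S(S(add(S(add(Z, Z)), mul(add(SZ, mul(Z, Z)), add(add(Z, SSZ), add(SZ, Z)))))))))
  step 22: S(S(S(S(S(S(add(add(Z, Z), mul(add(SZ, mul(Z, Z)), add(add(Z, SSZ), add(SZ, Z))))))))))
  step 23: S(S(S(S(S(S(add(Z, mul(add(SZ, mul(Z, Z)), add(add(Z, SSZ), add(SZ, Z))))))))))
  step 24: S(S(S(S(S(S(mul(add(SZ, mul(Z, Z)), add(add(Z, SSZ), add(SZ, Z)))))))))
  step 25: S(S(S(S(S(S(mul(S(add(Z, mul(Z, Z))), add(add(Z, SSZ), add(SZ, Z)))))))))
  step 26: S(S(S(S(S(S(add(add(add(Z, SSZ), add(SZ, Z)), mul(add(Z, mul(Z, Z)), add(add(Z, SSZ), add(SZ, Z))))))))))
  step 27: S(S(S(S(S(S(add(add(SSZ, add(SZ, Z)), mul(add(Z, mul(Z, Z)), add(add(Z, SSZ), add(SZ, Z))))))))))
  step 28: S(S(S(S(S(S(add(S(add(SZ, add(SZ, Z))), mul(add(Z, mul(Z, Z)), add(add(Z, SSZ), add(SZ, Z))))))))))
  step 29: S(S(S(S(S(S(S(add(add(SZ, add(SZ, Z)), mul(add(Z, mul(Z, Z)), add(add(Z, SSZ), add(SZ, Z)))))))))))
  step 30: S(S(S(S(S(S(S(add(S(add(Z, add(SZ, Z))), mul(add(Z, mul(Z, Z)), add(add(Z, SSZ), add(SZ, Z)))))))))))
  step 31: S(S(S(S(S(S(S(S(add(add(Z, add(SZ, Z)), mul(add(Z, mul(Z, Z)), add(add(Z, SSZ), add(SZ, Z))))))))))))
  step 32: S(S(S(S(S(S(S(S(add(add(SZ, Z), mul(add(Z, mul(Z, Z)), add(add(Z, SSZ), add(SZ, Z))))))))))))
  step 33: S(S(S(S(S(S(S(S(add(S(add(Z, Z)), mul(add(Z, mul(Z, Z)), add(add(Z, SSZ), add(SZ, Z))))))))))))
  step 34: S(S(S(S(S(S(S(S(S(add(add(Z, Z), mul(add(Z, mul(Z, Z)), add(add(Z, SSZ), add(SZ, Z)))))))))))))
  step 35: S(S(S(S(S(S(S(S(S(add(Z, mul(add(Z, mul(Z, Z)), add(add(Z, SSZ), add(SZ, Z)))))))))))))
  step 36: S(S(S(S(S(S(S(S(S(mul(add(Z, mul(Z, Z)), add(add(Z, SSZ), add(SZ, Z))))))))))))
  step 37: S(S(S(S(S(S(S(S(S(mul(mul(Z, Z), add(add(Z, SSZ), add(SZ, Z))))))))))))
  step 38: S(S(S(S(S(S(S(S(S(mul(Z, add(add(Z, SSZ), add(SZ, Z))))))))))))
  step 39: S^9(Z)

Answer: YES — reaches normal form S^9(Z) in 39 ≤ 39 steps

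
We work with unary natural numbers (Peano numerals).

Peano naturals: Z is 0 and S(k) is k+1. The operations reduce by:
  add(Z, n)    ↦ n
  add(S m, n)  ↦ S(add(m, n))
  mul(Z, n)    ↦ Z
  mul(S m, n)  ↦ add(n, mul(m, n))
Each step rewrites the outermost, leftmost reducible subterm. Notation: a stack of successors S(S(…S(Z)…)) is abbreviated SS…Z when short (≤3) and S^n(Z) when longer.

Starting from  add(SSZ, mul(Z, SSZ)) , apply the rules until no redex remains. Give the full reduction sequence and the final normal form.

  start: add(SSZ, mul(Z, SSZ))
  [1] S(add(SZ, mul(Z, SSZ)))
  [2] S(S(add(Z, mul(Z, SSZ))))
  [3] S(S(mul(Z, SSZ)))
  [4] SSZ

Answer: normal form = SSZ  (in 4 steps)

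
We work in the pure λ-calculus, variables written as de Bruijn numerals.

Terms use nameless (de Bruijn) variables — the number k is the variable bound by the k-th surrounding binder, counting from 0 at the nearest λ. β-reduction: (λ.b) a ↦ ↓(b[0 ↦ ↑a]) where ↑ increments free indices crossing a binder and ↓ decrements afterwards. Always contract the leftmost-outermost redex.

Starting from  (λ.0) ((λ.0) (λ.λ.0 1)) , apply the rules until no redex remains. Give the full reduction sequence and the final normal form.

  start: (λ.0) ((λ.0) (λ.λ.0 1))
  step 1: (λ.0) (λ.λ.0 1)
  step 2: λ.λ.0 1

Answer: normal form = λ.λ.0 1  (in 2 steps)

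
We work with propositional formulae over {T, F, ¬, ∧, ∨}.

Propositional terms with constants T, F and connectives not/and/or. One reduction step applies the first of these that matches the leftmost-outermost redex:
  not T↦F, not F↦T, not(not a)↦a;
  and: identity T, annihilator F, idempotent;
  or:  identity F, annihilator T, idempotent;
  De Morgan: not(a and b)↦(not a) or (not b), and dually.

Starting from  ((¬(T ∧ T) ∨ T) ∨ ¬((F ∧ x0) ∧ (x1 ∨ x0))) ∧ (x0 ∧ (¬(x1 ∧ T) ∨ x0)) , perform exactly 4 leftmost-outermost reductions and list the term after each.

Answer: after 4 steps: x0 ∧ ((¬x1 ∨ ¬T) ∨ x0)

Reduction:
  start: ((¬(T ∧ T) ∨ T) ∨ ¬((F ∧ x0) ∧ (x1 ∨ x0))) ∧ (x0 ∧ (¬(x1 ∧ T) ∨ x0))
  →1  (T ∨ ¬((F ∧ x0) ∧ (x1 ∨ x0))) ∧ (x0 ∧ (¬(x1 ∧ T) ∨ x0))
  →2  T ∧ (x0 ∧ (¬(x1 ∧ T) ∨ x0))
  →3  x0 ∧ (¬(x1 ∧ T) ∨ x0)
  →4  x0 ∧ ((¬x1 ∨ ¬T) ∨ x0)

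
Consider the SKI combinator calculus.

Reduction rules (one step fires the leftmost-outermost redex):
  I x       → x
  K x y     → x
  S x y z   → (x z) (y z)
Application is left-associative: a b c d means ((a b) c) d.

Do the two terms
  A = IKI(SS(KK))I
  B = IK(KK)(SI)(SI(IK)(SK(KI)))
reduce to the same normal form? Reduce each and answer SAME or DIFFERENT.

Term A:
  start: IKI(SS(KK))I
  [1] KI(SS(KK))I
  [2] II
  [3] I

Term B:
  start: IK(KK)(SI)(SI(IK)(SK(KI)))
  [1] K(KK)(SI)(SI(IK)(SK(KI)))
  [2] KK(SI(IK)(SK(KI)))
  [3] K

Answer: DIFFERENT — A ⇓ I, B ⇓ K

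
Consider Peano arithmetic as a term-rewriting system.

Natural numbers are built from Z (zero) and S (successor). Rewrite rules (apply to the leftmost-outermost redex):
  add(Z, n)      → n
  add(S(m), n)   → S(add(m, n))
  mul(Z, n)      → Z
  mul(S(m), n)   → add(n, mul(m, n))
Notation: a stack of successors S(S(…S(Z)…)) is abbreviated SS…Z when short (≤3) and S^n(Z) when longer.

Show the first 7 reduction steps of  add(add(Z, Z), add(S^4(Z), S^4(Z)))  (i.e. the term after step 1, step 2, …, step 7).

Answer: after 7 steps: S^8(Z)

Reduction:
  start: add(add(Z, Z), add(S^4(Z), S^4(Z)))
  step 1: add(Z, add(S^4(Z), S^4(Z)))
  step 2: add(S^4(Z), S^4(Z))
  step 3: S(add(SSSZ, S^4(Z)))
  step 4: S(S(add(SSZ, S^4(Z))))
  step 5: S(S(S(add(SZ, S^4(Z)))))
  step 6: S(S(S(S(add(Z, S^4(Z))))))
  step 7: S^8(Z)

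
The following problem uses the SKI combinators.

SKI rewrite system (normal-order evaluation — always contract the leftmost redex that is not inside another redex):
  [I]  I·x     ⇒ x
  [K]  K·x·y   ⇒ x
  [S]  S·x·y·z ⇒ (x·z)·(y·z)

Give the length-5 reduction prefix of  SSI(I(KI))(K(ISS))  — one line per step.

Answer: after 5 steps: I(I(KI))(K(ISS))

Working:
  start: SSI(I(KI))(K(ISS))
  [1] S(I(KI))(I(I(KI)))(K(ISS))
  [2] I(KI)(K(ISS))(I(I(KI))(K(ISS)))
  [3] KI(K(ISS))(I(I(KI))(K(ISS)))
  [4] I(I(I(KI))(K(ISS)))
  [5] I(I(KI))(K(ISS))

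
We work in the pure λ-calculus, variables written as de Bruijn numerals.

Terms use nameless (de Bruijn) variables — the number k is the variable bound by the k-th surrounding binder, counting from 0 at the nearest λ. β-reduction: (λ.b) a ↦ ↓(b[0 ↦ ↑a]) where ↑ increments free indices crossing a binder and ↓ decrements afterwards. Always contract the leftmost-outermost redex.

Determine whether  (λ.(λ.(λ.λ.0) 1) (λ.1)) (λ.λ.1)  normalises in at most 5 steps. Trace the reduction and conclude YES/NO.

  start: (λ.(λ.(λ.λ.0) 1) (λ.1)) (λ.λ.1)
  →1  (λ.(λ.λ.0) (λ.λ.1)) (λ.λ.λ.1)
  →2  (λ.λ.0) (λ.λ.1)
  →3  λ.0

Answer: YES — reaches normal form λ.0 in 3 ≤ 5 steps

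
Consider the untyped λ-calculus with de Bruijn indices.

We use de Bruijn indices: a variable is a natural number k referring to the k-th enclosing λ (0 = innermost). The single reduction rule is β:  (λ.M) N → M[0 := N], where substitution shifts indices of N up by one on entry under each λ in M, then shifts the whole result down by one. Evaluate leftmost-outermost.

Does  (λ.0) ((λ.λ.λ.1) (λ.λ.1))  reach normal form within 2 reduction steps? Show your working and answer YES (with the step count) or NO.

Answer: YES — reaches normal form λ.λ.1 in 2 ≤ 2 steps

Reduction:
  start: (λ.0) ((λ.λ.λ.1) (λ.λ.1))
  [1] (λ.λ.λ.1) (λ.λ.1)
  [2] λ.λ.1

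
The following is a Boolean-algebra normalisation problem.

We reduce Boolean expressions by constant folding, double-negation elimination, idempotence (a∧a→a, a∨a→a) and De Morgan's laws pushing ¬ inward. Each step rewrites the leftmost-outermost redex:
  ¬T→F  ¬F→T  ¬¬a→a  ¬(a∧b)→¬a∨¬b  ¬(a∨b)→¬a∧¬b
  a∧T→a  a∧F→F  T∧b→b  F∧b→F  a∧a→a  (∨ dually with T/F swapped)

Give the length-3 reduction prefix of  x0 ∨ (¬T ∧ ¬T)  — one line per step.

Answer: after 3 steps: x0

Working:
  start: x0 ∨ (¬T ∧ ¬T)
  step 1: x0 ∨ ¬T
  step 2: x0 ∨ F
  step 3: x0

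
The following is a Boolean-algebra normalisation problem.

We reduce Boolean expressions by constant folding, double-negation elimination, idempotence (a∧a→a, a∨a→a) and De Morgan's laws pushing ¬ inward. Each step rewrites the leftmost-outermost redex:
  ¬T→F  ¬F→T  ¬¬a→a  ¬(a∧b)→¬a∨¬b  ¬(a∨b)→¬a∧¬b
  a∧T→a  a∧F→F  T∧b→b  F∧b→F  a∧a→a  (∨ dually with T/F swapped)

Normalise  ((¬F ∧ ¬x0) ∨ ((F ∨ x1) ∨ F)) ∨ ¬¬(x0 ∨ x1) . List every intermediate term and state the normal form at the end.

Answer: normal form = (¬x0 ∨ x1) ∨ (x0 ∨ x1)  (in 5 steps)

Reduction:
  start: ((¬F ∧ ¬x0) ∨ ((F ∨ x1) ∨ F)) ∨ ¬¬(x0 ∨ x1)
  step 1: ((T ∧ ¬x0) ∨ ((F ∨ x1) ∨ F)) ∨ ¬¬(x0 ∨ x1)
  step 2: (¬x0 ∨ ((F ∨ x1) ∨ F)) ∨ ¬¬(x0 ∨ x1)
  step 3: (¬x0 ∨ (F ∨ x1)) ∨ ¬¬(x0 ∨ x1)
  step 4: (¬x0 ∨ x1) ∨ ¬¬(x0 ∨ x1)
  step 5: (¬x0 ∨ x1) ∨ (x0 ∨ x1)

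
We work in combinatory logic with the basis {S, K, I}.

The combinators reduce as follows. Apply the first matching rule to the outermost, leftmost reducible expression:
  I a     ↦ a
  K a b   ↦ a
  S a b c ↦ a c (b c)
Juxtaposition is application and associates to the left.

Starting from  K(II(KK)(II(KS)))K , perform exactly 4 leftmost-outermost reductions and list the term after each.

  start: K(II(KK)(II(KS)))K
  [1] II(KK)(II(KS))
  [2] I(KK)(II(KS))
  [3] KK(II(KS))
  [4] K

Answer: after 4 steps: K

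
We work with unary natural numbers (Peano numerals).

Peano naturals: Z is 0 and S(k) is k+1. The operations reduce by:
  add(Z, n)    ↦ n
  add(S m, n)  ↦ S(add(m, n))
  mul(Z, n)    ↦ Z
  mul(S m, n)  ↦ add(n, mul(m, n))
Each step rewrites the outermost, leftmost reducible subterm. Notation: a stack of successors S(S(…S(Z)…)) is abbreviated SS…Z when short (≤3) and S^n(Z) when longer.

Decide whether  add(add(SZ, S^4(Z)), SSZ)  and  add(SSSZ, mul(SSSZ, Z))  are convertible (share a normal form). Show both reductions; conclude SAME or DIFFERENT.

Answer: DIFFERENT — A ⇓ S^7(Z), B ⇓ SSSZ

Reduction:
Term A:
  start: add(add(SZ, S^4(Z)), SSZ)
  →1  add(S(add(Z, S^4(Z))), SSZ)
  →2  S(add(add(Z, S^4(Z)), SSZ))
  →3  S(add(S^4(Z), SSZ))
  →4  S(S(add(SSSZ, SSZ)))
  →5  S(S(S(add(SSZ, SSZ))))
  →6  S(S(S(S(add(SZ, SSZ)))))
  →7  S(S(S(S(S(add(Z, SSZ))))))
  →8  S^7(Z)

Term B:
  start: add(SSSZ, mul(SSSZ, Z))
  →1  S(add(SSZ, mul(SSSZ, Z)))
  →2  S(S(add(SZ, mul(SSSZ, Z))))
  →3  S(S(S(add(Z, mul(SSSZ, Z)))))
  →4  S(S(S(mul(SSSZ, Z))))
  →5  S(S(S(add(Z, mul(SSZ, Z)))))
  →6  S(S(S(mul(SSZ, Z))))
  →7  S(S(S(add(Z, mul(SZ, Z)))))
  →8  S(S(S(mul(SZ, Z))))
  →9  S(S(S(add(Z, mul(Z, Z)))))
  →10  S(S(S(mul(Z, Z))))
  →11  SSSZ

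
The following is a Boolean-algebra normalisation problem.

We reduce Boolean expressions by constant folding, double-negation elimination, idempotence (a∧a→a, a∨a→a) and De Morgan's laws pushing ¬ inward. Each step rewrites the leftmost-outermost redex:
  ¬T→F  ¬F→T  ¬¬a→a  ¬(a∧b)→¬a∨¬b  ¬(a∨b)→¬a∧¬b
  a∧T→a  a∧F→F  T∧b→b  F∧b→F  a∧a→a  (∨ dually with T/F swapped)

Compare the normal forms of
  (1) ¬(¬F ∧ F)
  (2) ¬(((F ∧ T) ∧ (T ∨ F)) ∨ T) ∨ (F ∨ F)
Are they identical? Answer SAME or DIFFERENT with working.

Answer: DIFFERENT — A ⇓ T, B ⇓ F

Reduction:
Term A:
  start: ¬(¬F ∧ F)
  →1  ¬¬F ∨ ¬F
  →2  F ∨ ¬F
  →3  ¬F
  →4  T

Term B:
  start: ¬(((F ∧ T) ∧ (T ∨ F)) ∨ T) ∨ (F ∨ F)
  →1  (¬((F ∧ T) ∧ (T ∨ F)) ∧ ¬T) ∨ (F ∨ F)
  →2  ((¬(F ∧ T) ∨ ¬(T ∨ F)) ∧ ¬T) ∨ (F ∨ F)
  →3  (((¬F ∨ ¬T) ∨ ¬(T ∨ F)) ∧ ¬T) ∨ (F ∨ F)
  →4  (((T ∨ ¬T) ∨ ¬(T ∨ F)) ∧ ¬T) ∨ (F ∨ F)
  →5  ((T ∨ ¬(T ∨ F)) ∧ ¬T) ∨ (F ∨ F)
  →6  (T ∧ ¬T) ∨ (F ∨ F)
  →7  ¬T ∨ (F ∨ F)
  →8  F ∨ (F ∨ F)
  →9  F ∨ F
  →10  F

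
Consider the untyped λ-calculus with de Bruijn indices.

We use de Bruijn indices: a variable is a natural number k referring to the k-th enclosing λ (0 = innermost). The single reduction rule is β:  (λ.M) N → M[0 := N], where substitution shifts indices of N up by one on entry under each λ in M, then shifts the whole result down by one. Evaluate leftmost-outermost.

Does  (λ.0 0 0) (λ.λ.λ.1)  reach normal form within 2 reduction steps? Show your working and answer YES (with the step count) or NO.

  start: (λ.0 0 0) (λ.λ.λ.1)
  →1  (λ.λ.λ.1) (λ.λ.λ.1) (λ.λ.λ.1)
  →2  (λ.λ.1) (λ.λ.λ.1)

Answer: NO — after 2 steps the term is (λ.λ.1) (λ.λ.λ.1), not yet normal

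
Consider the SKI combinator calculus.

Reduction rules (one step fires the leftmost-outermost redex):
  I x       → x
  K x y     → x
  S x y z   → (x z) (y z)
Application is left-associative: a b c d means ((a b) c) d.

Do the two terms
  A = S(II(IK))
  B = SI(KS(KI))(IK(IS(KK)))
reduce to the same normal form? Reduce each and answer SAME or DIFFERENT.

Term A:
  start: S(II(IK))
  step 1: S(I(IK))
  step 2: S(IK)
  step 3: SK

Term B:
  start: SI(KS(KI))(IK(IS(KK)))
  step 1: I(IK(IS(KK)))(KS(KI)(IK(IS(KK))))
  step 2: IK(IS(KK))(KS(KI)(IK(IS(KK))))
  step 3: K(IS(KK))(KS(KI)(IK(IS(KK))))
  step 4: IS(KK)
  step 5: S(KK)

Answer: DIFFERENT — A ⇓ SK, B ⇓ S(KK)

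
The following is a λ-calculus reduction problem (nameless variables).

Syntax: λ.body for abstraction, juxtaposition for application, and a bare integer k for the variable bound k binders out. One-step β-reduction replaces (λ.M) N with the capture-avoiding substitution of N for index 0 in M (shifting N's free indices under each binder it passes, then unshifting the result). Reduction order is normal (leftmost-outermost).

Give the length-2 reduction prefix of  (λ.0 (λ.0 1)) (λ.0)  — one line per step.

Answer: after 2 steps: λ.0 (λ.0)

Reduction:
  start: (λ.0 (λ.0 1)) (λ.0)
  →1  (λ.0) (λ.0 (λ.0))
  →2  λ.0 (λ.0)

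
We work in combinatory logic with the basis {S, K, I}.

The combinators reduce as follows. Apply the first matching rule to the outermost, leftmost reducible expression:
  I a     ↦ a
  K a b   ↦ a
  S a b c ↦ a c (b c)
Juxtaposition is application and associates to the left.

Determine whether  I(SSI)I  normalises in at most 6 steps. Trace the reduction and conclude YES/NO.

Answer: YES — reaches normal form SII in 3 ≤ 6 steps

Derivation:
  start: I(SSI)I
  →1  SSII
  →2  SI(II)
  →3  SII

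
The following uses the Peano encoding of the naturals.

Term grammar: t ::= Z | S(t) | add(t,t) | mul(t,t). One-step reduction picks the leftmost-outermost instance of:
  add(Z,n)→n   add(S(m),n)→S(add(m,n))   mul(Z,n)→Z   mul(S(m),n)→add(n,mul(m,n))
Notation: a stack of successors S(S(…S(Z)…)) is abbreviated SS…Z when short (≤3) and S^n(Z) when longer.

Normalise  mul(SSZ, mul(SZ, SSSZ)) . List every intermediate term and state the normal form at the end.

  start: mul(SSZ, mul(SZ, SSSZ))
  →1  add(mul(SZ, SSSZ), mul(SZ, mul(SZ, SSSZ)))
  →2  add(add(SSSZ, mul(Z, SSSZ)), mul(SZ, mul(SZ, SSSZ)))
  →3  add(S(add(SSZ, mul(Z, SSSZ))), mul(SZ, mul(SZ, SSSZ)))
  →4  S(add(add(SSZ, mul(Z, SSSZ)), mul(SZ, mul(SZ, SSSZ))))
  →5  S(add(S(add(SZ, mul(Z, SSSZ))), mul(SZ, mul(SZ, SSSZ))))
  →6  S(S(add(add(SZ, mul(Z, SSSZ)), mul(SZ, mul(SZ, SSSZ)))))
  →7  S(S(add(S(add(Z, mul(Z, SSSZ))), mul(SZ, mul(SZ, SSSZ)))))
  →8  S(S(S(add(add(Z, mul(Z, SSSZ)), mul(SZ, mul(SZ, SSSZ))))))
  →9  S(S(S(add(mul(Z, SSSZ), mul(SZ, mul(SZ, SSSZ))))))
  →10  S(S(S(add(Z, mul(SZ, mul(SZ, SSSZ))))))
  →11  S(S(S(mul(SZ, mul(SZ, SSSZ)))))
  →12  S(S(S(add(mul(SZ, SSSZ), mul(Z, mul(SZ, SSSZ))))))
  →13  S(S(S(add(add(SSSZ, mul(Z, SSSZ)), mul(Z, mul(SZ, SSSZ))))))
  →14  S(S(S(add(S(add(SSZ, mul(Z, SSSZ))), mul(Z, mul(SZ, SSSZ))))))
  →15  S(S(S(S(add(add(SSZ, mul(Z, SSSZ)), mul(Z, mul(SZ, SSSZ)))))))
  →16  S(S(S(S(add(S(add(SZ, mul(Z, SSSZ))), mul(Z, mul(SZ, SSSZ)))))))
  →17  S(S(S(S(S(add(add(SZ, mul(Z, SSSZ)), mul(Z, mul(SZ, SSSZ))))))))
  →18  S(S(S(S(S(add(S(add(Z, mul(Z, SSSZ))), mul(Z, mul(SZ, SSSZ))))))))
  →19  S(S(S(S(S(S(add(add(Z, mul(Z, SSSZ)), mul(Z, mul(SZ, SSSZ)))))))))
  →20  S(S(S(S(S(S(add(mul(Z, SSSZ), mul(Z, mul(SZ, SSSZ)))))))))
  →21  S(S(S(S(S(S(add(Z, mul(Z, mul(SZ, SSSZ)))))))))
  →22  S(S(S(S(S(S(mul(Z, mul(SZ, SSSZ))))))))
  →23  S^6(Z)

Answer: normal form = S^6(Z)  (in 23 steps)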